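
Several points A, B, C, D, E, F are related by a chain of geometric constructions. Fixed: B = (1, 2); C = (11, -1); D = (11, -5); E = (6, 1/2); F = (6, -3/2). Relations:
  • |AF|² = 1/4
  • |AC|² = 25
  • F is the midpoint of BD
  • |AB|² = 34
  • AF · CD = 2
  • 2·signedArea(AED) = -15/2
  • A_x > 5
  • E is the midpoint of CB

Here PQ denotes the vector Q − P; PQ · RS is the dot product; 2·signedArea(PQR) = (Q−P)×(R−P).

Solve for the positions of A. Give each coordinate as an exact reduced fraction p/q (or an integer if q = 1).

1. A_x = 6  [2·signedArea(AED) = -15/2 ∩ AF · CD = 2]
2. A_y = -1  [2·signedArea(AED) = -15/2 ∩ AF · CD = 2]
   → A = (6, -1)

A = (6, -1)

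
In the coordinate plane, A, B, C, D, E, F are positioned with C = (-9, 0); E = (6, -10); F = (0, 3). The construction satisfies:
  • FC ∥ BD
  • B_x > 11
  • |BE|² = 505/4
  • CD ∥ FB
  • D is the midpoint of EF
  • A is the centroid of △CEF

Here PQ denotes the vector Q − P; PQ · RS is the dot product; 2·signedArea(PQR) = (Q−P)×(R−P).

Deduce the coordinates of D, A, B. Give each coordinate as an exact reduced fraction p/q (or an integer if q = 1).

1. D_x = 3  [D is the midpoint of EF]
2. D_y = -7/2  [D is the midpoint of EF]
   → D = (3, -7/2)
3. A_x = -1  [A is the centroid of △CEF]
4. A_y = -7/3  [A is the centroid of △CEF]
   → A = (-1, -7/3)
5. B_x = 12  [FC ∥ BD ∩ CD ∥ FB]
6. B_y = -1/2  [FC ∥ BD ∩ CD ∥ FB]
   → B = (12, -1/2)

A = (-1, -7/3)
B = (12, -1/2)
D = (3, -7/2)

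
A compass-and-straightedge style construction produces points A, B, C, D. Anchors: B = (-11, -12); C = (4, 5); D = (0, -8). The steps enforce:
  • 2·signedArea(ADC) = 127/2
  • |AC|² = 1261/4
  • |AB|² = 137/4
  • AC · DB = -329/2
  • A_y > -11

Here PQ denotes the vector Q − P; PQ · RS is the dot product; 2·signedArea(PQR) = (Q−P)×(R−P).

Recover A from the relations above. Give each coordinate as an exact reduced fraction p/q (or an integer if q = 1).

A = (-11/2, -10)

1. A_x = -11/2  [AC · DB = -329/2 ∩ 2·signedArea(ADC) = 127/2]
2. A_y = -10  [AC · DB = -329/2 ∩ 2·signedArea(ADC) = 127/2]
   → A = (-11/2, -10)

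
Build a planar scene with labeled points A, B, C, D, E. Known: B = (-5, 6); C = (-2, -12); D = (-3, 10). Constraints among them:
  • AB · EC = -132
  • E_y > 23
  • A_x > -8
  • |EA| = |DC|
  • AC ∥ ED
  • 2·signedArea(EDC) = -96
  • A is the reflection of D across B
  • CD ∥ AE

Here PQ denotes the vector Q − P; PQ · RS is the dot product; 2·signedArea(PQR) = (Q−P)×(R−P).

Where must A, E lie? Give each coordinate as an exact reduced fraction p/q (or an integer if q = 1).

1. A_x = -7  [A is the reflection of D across B]
2. A_y = 2  [A is the reflection of D across B]
   → A = (-7, 2)
3. E_x = -8  [AC ∥ ED ∩ CD ∥ AE]
4. E_y = 24  [AC ∥ ED ∩ CD ∥ AE]
   → E = (-8, 24)

A = (-7, 2)
E = (-8, 24)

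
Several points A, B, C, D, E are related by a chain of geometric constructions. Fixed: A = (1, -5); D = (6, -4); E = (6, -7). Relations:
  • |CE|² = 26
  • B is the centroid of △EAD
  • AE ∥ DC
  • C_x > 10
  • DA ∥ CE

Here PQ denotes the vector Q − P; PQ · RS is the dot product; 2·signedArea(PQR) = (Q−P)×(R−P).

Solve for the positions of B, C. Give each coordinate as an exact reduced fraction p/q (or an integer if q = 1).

B = (13/3, -16/3)
C = (11, -6)

1. B_x = 13/3  [B is the centroid of △EAD]
2. B_y = -16/3  [B is the centroid of △EAD]
   → B = (13/3, -16/3)
3. C_x = 11  [DA ∥ CE ∩ AE ∥ DC]
4. C_y = -6  [DA ∥ CE ∩ AE ∥ DC]
   → C = (11, -6)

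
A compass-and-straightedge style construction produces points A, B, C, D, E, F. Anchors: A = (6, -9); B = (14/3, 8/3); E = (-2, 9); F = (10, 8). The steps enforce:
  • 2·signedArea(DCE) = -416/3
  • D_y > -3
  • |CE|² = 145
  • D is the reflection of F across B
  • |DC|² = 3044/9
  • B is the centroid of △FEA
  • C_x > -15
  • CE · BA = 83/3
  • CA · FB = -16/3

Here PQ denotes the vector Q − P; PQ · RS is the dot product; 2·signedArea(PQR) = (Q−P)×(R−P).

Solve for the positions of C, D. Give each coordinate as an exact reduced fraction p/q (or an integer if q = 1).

C = (-14, 10)
D = (-2/3, -8/3)

1. C_x = -14  [CA · FB = -16/3 ∩ CE · BA = 83/3]
2. C_y = 10  [CA · FB = -16/3 ∩ CE · BA = 83/3]
   → C = (-14, 10)
3. D_x = -2/3  [D is the reflection of F across B]
4. D_y = -8/3  [D is the reflection of F across B]
   → D = (-2/3, -8/3)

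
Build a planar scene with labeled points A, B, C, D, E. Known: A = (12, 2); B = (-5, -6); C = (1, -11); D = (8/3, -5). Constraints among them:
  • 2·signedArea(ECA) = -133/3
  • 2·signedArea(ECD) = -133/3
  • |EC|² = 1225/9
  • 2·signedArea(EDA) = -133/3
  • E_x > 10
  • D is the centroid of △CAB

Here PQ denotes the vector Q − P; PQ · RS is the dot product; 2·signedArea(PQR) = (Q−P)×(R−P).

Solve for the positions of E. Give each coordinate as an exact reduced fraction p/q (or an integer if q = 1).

1. E_x = 31/3  [2·signedArea(EDA) = -133/3 ∩ 2·signedArea(ECA) = -133/3]
2. E_y = -4  [2·signedArea(EDA) = -133/3 ∩ 2·signedArea(ECA) = -133/3]
   → E = (31/3, -4)

E = (31/3, -4)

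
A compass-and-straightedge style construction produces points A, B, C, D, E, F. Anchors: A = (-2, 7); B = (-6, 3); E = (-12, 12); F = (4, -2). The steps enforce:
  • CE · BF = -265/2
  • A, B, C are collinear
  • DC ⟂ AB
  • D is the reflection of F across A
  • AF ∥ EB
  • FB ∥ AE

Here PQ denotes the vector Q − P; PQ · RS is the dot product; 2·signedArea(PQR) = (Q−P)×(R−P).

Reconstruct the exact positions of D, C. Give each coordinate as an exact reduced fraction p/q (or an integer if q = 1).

1. D_x = -8  [D is the reflection of F across A]
2. D_y = 16  [D is the reflection of F across A]
   → D = (-8, 16)
3. C_x = -1/2  [A, B, C are collinear ∩ DC ⟂ AB]
4. C_y = 17/2  [A, B, C are collinear ∩ DC ⟂ AB]
   → C = (-1/2, 17/2)

C = (-1/2, 17/2)
D = (-8, 16)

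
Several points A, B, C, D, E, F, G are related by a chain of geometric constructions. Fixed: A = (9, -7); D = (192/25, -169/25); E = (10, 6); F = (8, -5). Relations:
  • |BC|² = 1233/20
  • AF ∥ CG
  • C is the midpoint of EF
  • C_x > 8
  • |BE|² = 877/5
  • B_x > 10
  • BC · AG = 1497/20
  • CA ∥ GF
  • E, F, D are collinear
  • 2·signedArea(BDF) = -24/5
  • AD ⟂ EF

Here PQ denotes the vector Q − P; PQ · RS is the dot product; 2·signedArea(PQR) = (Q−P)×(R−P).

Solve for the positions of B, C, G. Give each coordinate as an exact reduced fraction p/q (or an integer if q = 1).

B = (258/25, -181/25)
C = (9, 1/2)
G = (8, 5/2)

1. C_x = 9  [C is the midpoint of EF]
2. C_y = 1/2  [C is the midpoint of EF]
   → C = (9, 1/2)
3. G_x = 8  [CA ∥ GF ∩ AF ∥ CG]
4. G_y = 5/2  [CA ∥ GF ∩ AF ∥ CG]
   → G = (8, 5/2)
5. B_x = 258/25  [BC · AG = 1497/20 ∩ 2·signedArea(BDF) = -24/5]
6. B_y = -181/25  [BC · AG = 1497/20 ∩ 2·signedArea(BDF) = -24/5]
   → B = (258/25, -181/25)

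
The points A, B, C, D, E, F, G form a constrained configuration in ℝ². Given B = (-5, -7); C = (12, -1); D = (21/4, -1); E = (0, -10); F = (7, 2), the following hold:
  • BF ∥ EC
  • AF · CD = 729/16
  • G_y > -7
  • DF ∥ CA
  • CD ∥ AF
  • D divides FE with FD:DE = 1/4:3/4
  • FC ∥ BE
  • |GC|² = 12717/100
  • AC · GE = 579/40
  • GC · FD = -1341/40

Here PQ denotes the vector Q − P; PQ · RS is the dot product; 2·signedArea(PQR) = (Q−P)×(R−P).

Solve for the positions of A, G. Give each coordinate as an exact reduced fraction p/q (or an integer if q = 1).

A = (55/4, 2)
G = (21/10, -32/5)

1. A_x = 55/4  [CD ∥ AF ∩ DF ∥ CA]
2. A_y = 2  [CD ∥ AF ∩ DF ∥ CA]
   → A = (55/4, 2)
3. G_x = 21/10  [line 7/4·x + 3·y + 621/40 = 0 ∩ |GC|² = 12717/100]
4. G_y = -32/5  [line 7/4·x + 3·y + 621/40 = 0 ∩ |GC|² = 12717/100]
   → G = (21/10, -32/5)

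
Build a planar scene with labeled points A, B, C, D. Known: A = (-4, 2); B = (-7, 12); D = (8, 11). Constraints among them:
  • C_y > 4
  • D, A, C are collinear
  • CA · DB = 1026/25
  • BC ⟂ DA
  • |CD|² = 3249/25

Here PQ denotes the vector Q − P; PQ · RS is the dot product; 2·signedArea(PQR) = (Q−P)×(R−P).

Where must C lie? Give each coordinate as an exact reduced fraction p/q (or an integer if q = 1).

1. C_x = -28/25  [D, A, C are collinear ∩ BC ⟂ DA]
2. C_y = 104/25  [D, A, C are collinear ∩ BC ⟂ DA]
   → C = (-28/25, 104/25)

C = (-28/25, 104/25)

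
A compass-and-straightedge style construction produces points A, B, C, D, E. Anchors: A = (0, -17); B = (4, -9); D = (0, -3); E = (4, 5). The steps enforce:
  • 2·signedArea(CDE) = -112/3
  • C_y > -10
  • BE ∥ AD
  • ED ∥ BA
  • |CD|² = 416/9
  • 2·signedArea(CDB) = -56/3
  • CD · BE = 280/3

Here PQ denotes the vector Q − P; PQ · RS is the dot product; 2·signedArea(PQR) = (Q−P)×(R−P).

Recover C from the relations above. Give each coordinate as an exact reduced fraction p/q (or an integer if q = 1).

1. C_x = 4/3  [2·signedArea(CDB) = -56/3 ∩ 2·signedArea(CDE) = -112/3]
2. C_y = -29/3  [2·signedArea(CDB) = -56/3 ∩ 2·signedArea(CDE) = -112/3]
   → C = (4/3, -29/3)

C = (4/3, -29/3)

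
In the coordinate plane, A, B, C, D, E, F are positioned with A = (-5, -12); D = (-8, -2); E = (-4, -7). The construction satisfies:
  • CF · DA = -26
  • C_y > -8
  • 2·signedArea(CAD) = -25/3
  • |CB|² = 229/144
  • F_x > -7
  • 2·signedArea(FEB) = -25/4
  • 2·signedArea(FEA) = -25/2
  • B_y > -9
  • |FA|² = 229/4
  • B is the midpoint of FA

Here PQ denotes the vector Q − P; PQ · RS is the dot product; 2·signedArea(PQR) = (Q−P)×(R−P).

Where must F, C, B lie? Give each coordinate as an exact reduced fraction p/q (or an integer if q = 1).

B = (-11/2, -33/4)
C = (-17/3, -7)
F = (-6, -9/2)

1. F_x = -6  [line 5·x + -1·y + 51/2 = 0 ∩ |FA|² = 229/4]
2. F_y = -9/2  [line 5·x + -1·y + 51/2 = 0 ∩ |FA|² = 229/4]
   → F = (-6, -9/2)
3. C_x = -17/3  [2·signedArea(CAD) = -25/3 ∩ CF · DA = -26]
4. C_y = -7  [2·signedArea(CAD) = -25/3 ∩ CF · DA = -26]
   → C = (-17/3, -7)
5. B_x = -11/2  [2·signedArea(FEB) = -25/4 ∩ B is the midpoint of FA]
6. B_y = -33/4  [2·signedArea(FEB) = -25/4 ∩ B is the midpoint of FA]
   → B = (-11/2, -33/4)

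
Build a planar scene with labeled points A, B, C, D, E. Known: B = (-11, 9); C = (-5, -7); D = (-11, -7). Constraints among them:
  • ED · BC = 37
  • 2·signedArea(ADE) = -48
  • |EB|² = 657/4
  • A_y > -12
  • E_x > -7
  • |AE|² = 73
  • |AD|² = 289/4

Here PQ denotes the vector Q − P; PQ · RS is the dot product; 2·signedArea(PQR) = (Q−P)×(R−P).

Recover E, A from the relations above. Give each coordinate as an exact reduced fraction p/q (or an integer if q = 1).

1. E_x = -13/2  [line -6·x + 16·y + 9 = 0 ∩ |EB|² = 657/4]
2. E_y = -3  [line -6·x + 16·y + 9 = 0 ∩ |EB|² = 657/4]
   → E = (-13/2, -3)
3. A_x = -7/2  [line -4·x + 9/2·y + 71/2 = 0 ∩ |AD|² = 289/4]
4. A_y = -11  [line -4·x + 9/2·y + 71/2 = 0 ∩ |AD|² = 289/4]
   → A = (-7/2, -11)

A = (-7/2, -11)
E = (-13/2, -3)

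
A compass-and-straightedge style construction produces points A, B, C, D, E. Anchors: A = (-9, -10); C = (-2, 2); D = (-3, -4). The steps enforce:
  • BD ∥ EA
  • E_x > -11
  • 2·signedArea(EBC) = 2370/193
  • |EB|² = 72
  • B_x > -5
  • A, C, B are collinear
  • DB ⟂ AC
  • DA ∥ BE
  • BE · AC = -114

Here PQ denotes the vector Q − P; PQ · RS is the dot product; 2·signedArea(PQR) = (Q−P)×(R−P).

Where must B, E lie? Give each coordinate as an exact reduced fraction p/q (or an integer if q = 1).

1. B_x = -939/193  [A, C, B are collinear ∩ DB ⟂ AC]
2. B_y = -562/193  [A, C, B are collinear ∩ DB ⟂ AC]
   → B = (-939/193, -562/193)
3. E_x = -2097/193  [BD ∥ EA ∩ DA ∥ BE]
4. E_y = -1720/193  [BD ∥ EA ∩ DA ∥ BE]
   → E = (-2097/193, -1720/193)

B = (-939/193, -562/193)
E = (-2097/193, -1720/193)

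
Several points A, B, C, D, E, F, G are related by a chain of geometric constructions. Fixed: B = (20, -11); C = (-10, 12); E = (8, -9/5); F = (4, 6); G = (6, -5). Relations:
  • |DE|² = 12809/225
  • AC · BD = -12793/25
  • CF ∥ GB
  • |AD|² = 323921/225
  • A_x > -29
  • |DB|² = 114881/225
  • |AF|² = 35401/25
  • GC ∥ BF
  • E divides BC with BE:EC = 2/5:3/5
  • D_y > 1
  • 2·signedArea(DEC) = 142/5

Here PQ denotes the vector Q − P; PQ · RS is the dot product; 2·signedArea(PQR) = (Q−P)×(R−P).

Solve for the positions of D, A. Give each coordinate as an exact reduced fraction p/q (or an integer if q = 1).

A = (-28, 129/5)
D = (4/3, 26/15)

1. D_x = 4/3  [line -69/5·x + -18·y + 248/5 = 0 ∩ |DB|² = 114881/225]
2. D_y = 26/15  [line -69/5·x + -18·y + 248/5 = 0 ∩ |DB|² = 114881/225]
   → D = (4/3, 26/15)
3. A_x = -28  [line 56/3·x + -191/15·y + 63839/75 = 0 ∩ |AD|² = 323921/225]
4. A_y = 129/5  [line 56/3·x + -191/15·y + 63839/75 = 0 ∩ |AD|² = 323921/225]
   → A = (-28, 129/5)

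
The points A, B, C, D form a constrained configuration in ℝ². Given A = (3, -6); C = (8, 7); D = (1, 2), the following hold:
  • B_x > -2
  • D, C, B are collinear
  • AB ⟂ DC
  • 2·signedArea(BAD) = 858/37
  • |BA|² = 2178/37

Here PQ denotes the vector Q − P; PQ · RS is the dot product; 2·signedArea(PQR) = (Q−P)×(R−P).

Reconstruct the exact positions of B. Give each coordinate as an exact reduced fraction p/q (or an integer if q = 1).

B = (-54/37, 9/37)

1. B_x = -54/37  [D, C, B are collinear ∩ AB ⟂ DC]
2. B_y = 9/37  [D, C, B are collinear ∩ AB ⟂ DC]
   → B = (-54/37, 9/37)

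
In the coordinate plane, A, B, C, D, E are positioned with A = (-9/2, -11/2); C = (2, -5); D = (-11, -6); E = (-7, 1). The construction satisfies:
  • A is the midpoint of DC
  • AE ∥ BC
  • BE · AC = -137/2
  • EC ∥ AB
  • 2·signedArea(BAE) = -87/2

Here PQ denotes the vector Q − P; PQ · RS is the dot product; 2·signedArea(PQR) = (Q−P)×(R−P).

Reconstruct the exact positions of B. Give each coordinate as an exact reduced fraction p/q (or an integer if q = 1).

1. B_x = 9/2  [AE ∥ BC ∩ EC ∥ AB]
2. B_y = -23/2  [AE ∥ BC ∩ EC ∥ AB]
   → B = (9/2, -23/2)

B = (9/2, -23/2)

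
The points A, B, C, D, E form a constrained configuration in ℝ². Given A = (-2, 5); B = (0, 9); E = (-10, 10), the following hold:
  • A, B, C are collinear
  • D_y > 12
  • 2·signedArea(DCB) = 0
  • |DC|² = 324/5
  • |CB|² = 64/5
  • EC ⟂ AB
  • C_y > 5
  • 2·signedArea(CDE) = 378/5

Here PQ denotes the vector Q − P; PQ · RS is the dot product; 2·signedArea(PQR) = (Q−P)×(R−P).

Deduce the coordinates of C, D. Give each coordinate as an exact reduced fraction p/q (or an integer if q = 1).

1. C_x = -8/5  [A, B, C are collinear ∩ EC ⟂ AB]
2. C_y = 29/5  [A, B, C are collinear ∩ EC ⟂ AB]
   → C = (-8/5, 29/5)
3. D_x = 2  [2·signedArea(DCB) = 0 ∩ 2·signedArea(CDE) = 378/5]
4. D_y = 13  [2·signedArea(DCB) = 0 ∩ 2·signedArea(CDE) = 378/5]
   → D = (2, 13)

C = (-8/5, 29/5)
D = (2, 13)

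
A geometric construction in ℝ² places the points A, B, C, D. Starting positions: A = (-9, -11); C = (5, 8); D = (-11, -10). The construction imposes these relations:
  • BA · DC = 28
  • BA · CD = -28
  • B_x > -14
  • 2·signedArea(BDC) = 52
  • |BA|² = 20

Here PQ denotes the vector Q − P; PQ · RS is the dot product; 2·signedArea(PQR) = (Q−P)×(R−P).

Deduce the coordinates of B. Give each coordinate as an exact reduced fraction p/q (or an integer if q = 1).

B = (-13, -9)

1. B_x = -13  [BA · CD = -28 ∩ 2·signedArea(BDC) = 52]
2. B_y = -9  [BA · CD = -28 ∩ 2·signedArea(BDC) = 52]
   → B = (-13, -9)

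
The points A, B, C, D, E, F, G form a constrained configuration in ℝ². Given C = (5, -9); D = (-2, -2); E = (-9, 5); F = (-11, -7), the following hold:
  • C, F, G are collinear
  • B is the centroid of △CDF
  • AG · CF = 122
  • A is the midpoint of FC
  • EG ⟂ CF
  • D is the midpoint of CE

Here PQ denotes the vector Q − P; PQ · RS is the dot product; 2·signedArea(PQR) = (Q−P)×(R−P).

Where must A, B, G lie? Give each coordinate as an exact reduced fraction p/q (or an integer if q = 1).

1. A_x = -3  [A is the midpoint of FC]
2. A_y = -8  [A is the midpoint of FC]
   → A = (-3, -8)
3. B_x = -8/3  [B is the centroid of △CDF]
4. B_y = -6  [B is the centroid of △CDF]
   → B = (-8/3, -6)
5. G_x = -683/65  [C, F, G are collinear ∩ EG ⟂ CF]
6. G_y = -459/65  [C, F, G are collinear ∩ EG ⟂ CF]
   → G = (-683/65, -459/65)

A = (-3, -8)
B = (-8/3, -6)
G = (-683/65, -459/65)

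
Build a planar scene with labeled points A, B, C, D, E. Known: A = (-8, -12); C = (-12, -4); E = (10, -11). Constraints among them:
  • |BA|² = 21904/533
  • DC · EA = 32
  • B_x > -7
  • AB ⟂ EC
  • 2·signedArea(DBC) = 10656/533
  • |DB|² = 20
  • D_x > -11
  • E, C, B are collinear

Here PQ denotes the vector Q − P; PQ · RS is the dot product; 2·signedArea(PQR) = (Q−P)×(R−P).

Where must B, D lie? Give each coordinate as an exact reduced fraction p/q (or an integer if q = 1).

1. B_x = -3228/533  [E, C, B are collinear ∩ AB ⟂ EC]
2. B_y = -3140/533  [E, C, B are collinear ∩ AB ⟂ EC]
   → B = (-3228/533, -3140/533)
3. D_x = -10  [2·signedArea(DBC) = 10656/533 ∩ DC · EA = 32]
4. D_y = -8  [2·signedArea(DBC) = 10656/533 ∩ DC · EA = 32]
   → D = (-10, -8)

B = (-3228/533, -3140/533)
D = (-10, -8)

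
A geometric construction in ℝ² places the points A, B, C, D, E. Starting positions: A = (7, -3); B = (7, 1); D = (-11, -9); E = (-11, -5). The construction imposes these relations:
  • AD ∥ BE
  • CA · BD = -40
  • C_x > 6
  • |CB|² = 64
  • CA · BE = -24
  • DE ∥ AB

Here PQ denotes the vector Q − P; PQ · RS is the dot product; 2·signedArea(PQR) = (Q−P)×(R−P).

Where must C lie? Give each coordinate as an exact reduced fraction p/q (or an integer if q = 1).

C = (7, -7)

1. C_x = 7  [CA · BD = -40 ∩ CA · BE = -24]
2. C_y = -7  [CA · BD = -40 ∩ CA · BE = -24]
   → C = (7, -7)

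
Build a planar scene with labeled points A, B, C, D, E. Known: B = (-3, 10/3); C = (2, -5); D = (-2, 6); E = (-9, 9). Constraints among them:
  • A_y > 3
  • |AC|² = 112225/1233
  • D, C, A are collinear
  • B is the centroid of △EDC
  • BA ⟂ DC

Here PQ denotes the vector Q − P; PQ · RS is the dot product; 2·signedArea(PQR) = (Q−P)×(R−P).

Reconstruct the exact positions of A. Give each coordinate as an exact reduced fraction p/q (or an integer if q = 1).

A = (-518/411, 1630/411)

1. A_x = -518/411  [D, C, A are collinear ∩ BA ⟂ DC]
2. A_y = 1630/411  [D, C, A are collinear ∩ BA ⟂ DC]
   → A = (-518/411, 1630/411)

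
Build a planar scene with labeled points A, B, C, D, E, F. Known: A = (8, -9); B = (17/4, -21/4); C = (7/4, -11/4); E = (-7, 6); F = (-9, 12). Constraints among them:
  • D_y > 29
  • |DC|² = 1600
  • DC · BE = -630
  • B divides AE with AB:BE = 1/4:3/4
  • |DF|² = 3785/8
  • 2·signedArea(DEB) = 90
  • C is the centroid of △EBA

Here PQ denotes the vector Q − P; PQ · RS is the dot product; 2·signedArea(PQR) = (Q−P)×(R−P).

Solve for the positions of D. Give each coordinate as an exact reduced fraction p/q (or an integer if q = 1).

D = (-89/4, 117/4)

1. D_x = -89/4  [DC · BE = -630 ∩ 2·signedArea(DEB) = 90]
2. D_y = 117/4  [DC · BE = -630 ∩ 2·signedArea(DEB) = 90]
   → D = (-89/4, 117/4)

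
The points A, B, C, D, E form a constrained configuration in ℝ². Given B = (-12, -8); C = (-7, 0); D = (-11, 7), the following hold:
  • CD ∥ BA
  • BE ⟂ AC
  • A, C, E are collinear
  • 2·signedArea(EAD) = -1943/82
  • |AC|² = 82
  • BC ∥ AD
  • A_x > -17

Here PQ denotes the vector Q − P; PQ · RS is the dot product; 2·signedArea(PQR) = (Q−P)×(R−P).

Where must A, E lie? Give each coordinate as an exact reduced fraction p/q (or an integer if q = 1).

A = (-16, -1)
E = (-1051/82, -53/82)

1. A_x = -16  [BC ∥ AD ∩ CD ∥ BA]
2. A_y = -1  [BC ∥ AD ∩ CD ∥ BA]
   → A = (-16, -1)
3. E_x = -1051/82  [A, C, E are collinear ∩ BE ⟂ AC]
4. E_y = -53/82  [A, C, E are collinear ∩ BE ⟂ AC]
   → E = (-1051/82, -53/82)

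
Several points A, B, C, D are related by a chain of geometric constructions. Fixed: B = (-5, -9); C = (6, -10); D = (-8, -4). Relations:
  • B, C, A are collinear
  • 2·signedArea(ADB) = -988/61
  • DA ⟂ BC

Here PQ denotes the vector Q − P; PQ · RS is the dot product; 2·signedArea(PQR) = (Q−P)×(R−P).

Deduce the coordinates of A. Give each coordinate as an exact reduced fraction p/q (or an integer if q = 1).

A = (-514/61, -530/61)

1. A_x = -514/61  [B, C, A are collinear ∩ DA ⟂ BC]
2. A_y = -530/61  [B, C, A are collinear ∩ DA ⟂ BC]
   → A = (-514/61, -530/61)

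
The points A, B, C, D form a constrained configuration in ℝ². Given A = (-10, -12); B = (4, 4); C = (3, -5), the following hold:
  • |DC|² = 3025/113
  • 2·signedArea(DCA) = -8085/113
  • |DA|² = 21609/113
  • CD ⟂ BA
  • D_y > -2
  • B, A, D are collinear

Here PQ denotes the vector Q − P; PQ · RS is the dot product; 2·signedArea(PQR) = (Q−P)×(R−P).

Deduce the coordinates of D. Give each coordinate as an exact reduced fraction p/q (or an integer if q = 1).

1. D_x = -101/113  [B, A, D are collinear ∩ CD ⟂ BA]
2. D_y = -180/113  [B, A, D are collinear ∩ CD ⟂ BA]
   → D = (-101/113, -180/113)

D = (-101/113, -180/113)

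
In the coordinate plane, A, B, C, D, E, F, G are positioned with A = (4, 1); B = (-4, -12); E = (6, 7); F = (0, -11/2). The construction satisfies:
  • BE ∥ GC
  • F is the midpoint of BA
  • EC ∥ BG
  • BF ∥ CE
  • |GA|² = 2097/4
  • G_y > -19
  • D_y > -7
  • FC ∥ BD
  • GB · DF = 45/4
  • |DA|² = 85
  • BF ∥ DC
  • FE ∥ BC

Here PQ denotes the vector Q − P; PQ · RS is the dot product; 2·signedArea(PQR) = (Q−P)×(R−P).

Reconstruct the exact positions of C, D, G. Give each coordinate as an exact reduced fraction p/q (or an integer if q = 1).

1. C_x = 2  [BF ∥ CE ∩ FE ∥ BC]
2. C_y = 1/2  [BF ∥ CE ∩ FE ∥ BC]
   → C = (2, 1/2)
3. D_x = -2  [BF ∥ DC ∩ FC ∥ BD]
4. D_y = -6  [BF ∥ DC ∩ FC ∥ BD]
   → D = (-2, -6)
5. G_x = -8  [BE ∥ GC ∩ EC ∥ BG]
6. G_y = -37/2  [BE ∥ GC ∩ EC ∥ BG]
   → G = (-8, -37/2)

C = (2, 1/2)
D = (-2, -6)
G = (-8, -37/2)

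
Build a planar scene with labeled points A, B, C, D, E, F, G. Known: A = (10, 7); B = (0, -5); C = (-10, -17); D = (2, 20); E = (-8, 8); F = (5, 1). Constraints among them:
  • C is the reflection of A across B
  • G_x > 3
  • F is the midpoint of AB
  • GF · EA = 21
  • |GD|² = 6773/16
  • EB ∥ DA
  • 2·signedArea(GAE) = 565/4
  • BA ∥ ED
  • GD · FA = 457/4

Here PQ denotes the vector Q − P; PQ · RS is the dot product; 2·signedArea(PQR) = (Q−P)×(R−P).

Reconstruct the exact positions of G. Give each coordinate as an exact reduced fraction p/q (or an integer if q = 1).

1. G_x = 15/4  [GF · EA = 21 ∩ GD · FA = 457/4]
2. G_y = -1/2  [GF · EA = 21 ∩ GD · FA = 457/4]
   → G = (15/4, -1/2)

G = (15/4, -1/2)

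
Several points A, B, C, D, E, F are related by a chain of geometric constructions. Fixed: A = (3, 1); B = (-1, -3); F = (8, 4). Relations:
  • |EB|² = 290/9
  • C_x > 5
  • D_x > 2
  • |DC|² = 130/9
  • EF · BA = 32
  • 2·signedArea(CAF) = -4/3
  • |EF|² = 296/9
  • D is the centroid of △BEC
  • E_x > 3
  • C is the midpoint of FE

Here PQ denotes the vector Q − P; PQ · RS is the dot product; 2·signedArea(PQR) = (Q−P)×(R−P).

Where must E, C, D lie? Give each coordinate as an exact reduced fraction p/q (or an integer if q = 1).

1. E_x = 10/3  [line -4·x + -4·y + 16 = 0 ∩ |EB|² = 290/9]
2. E_y = 2/3  [line -4·x + -4·y + 16 = 0 ∩ |EB|² = 290/9]
   → E = (10/3, 2/3)
3. C_x = 17/3  [C is the midpoint of FE]
4. C_y = 7/3  [C is the midpoint of FE]
   → C = (17/3, 7/3)
5. D_x = 8/3  [D is the centroid of △BEC]
6. D_y = 0  [D is the centroid of △BEC]
   → D = (8/3, 0)

C = (17/3, 7/3)
D = (8/3, 0)
E = (10/3, 2/3)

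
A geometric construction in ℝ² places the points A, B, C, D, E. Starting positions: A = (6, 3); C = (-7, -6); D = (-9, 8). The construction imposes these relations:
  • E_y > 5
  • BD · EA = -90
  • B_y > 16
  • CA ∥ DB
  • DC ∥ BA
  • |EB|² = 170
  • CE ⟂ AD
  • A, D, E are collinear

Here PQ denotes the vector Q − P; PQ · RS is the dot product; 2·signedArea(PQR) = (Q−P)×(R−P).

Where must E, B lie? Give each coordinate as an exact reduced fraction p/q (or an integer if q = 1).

1. E_x = -3  [A, D, E are collinear ∩ CE ⟂ AD]
2. E_y = 6  [A, D, E are collinear ∩ CE ⟂ AD]
   → E = (-3, 6)
3. B_x = 4  [DC ∥ BA ∩ CA ∥ DB]
4. B_y = 17  [DC ∥ BA ∩ CA ∥ DB]
   → B = (4, 17)

B = (4, 17)
E = (-3, 6)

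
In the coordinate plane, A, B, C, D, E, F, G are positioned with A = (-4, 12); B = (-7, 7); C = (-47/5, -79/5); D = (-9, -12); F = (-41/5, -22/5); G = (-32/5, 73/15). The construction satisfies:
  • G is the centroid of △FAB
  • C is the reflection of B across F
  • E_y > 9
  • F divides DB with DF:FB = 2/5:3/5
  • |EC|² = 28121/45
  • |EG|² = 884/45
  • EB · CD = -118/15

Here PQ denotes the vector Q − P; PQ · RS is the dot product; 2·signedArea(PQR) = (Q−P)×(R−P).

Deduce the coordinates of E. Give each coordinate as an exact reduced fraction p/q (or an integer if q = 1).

E = (-38/5, 137/15)

1. E_x = -38/5  [line -2/5·x + -19/5·y + 95/3 = 0 ∩ |EG|² = 884/45]
2. E_y = 137/15  [line -2/5·x + -19/5·y + 95/3 = 0 ∩ |EG|² = 884/45]
   → E = (-38/5, 137/15)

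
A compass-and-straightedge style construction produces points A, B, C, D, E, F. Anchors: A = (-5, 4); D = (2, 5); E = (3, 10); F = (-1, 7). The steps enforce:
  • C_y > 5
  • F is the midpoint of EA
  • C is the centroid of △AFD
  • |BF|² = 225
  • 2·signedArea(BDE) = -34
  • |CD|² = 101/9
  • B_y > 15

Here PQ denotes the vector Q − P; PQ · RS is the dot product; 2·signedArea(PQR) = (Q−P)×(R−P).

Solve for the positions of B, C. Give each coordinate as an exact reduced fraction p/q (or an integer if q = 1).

1. B_x = 11  [line -5·x + 1·y + 39 = 0 ∩ |BF|² = 225]
2. B_y = 16  [line -5·x + 1·y + 39 = 0 ∩ |BF|² = 225]
   → B = (11, 16)
3. C_x = -4/3  [C is the centroid of △AFD]
4. C_y = 16/3  [C is the centroid of △AFD]
   → C = (-4/3, 16/3)

B = (11, 16)
C = (-4/3, 16/3)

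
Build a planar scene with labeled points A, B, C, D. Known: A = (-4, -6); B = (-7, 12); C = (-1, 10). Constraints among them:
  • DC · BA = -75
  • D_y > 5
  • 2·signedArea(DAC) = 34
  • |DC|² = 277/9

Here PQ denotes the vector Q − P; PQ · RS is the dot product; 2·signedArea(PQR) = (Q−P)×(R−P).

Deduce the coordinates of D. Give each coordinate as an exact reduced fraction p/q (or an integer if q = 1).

D = (-4, 16/3)

1. D_x = -4  [DC · BA = -75 ∩ 2·signedArea(DAC) = 34]
2. D_y = 16/3  [DC · BA = -75 ∩ 2·signedArea(DAC) = 34]
   → D = (-4, 16/3)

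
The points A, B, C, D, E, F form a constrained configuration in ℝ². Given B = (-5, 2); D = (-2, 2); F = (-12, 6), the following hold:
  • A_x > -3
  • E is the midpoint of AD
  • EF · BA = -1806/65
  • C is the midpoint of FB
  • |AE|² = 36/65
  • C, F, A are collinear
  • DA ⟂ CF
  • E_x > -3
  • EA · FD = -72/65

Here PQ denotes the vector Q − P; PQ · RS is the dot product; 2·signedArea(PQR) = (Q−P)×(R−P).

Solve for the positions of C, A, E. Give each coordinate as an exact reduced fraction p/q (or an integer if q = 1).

1. C_x = -17/2  [C is the midpoint of FB]
2. C_y = 4  [C is the midpoint of FB]
   → C = (-17/2, 4)
3. A_x = -178/65  [C, F, A are collinear ∩ DA ⟂ CF]
4. A_y = 46/65  [C, F, A are collinear ∩ DA ⟂ CF]
   → A = (-178/65, 46/65)
5. E_x = -154/65  [E is the midpoint of AD]
6. E_y = 88/65  [E is the midpoint of AD]
   → E = (-154/65, 88/65)

A = (-178/65, 46/65)
C = (-17/2, 4)
E = (-154/65, 88/65)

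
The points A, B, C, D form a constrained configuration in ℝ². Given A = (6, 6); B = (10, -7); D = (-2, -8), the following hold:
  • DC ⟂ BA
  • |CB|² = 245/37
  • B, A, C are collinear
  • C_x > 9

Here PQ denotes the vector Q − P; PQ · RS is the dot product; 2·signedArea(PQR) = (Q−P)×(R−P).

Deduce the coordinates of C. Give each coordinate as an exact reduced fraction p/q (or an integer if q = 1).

C = (342/37, -168/37)

1. C_x = 342/37  [B, A, C are collinear ∩ DC ⟂ BA]
2. C_y = -168/37  [B, A, C are collinear ∩ DC ⟂ BA]
   → C = (342/37, -168/37)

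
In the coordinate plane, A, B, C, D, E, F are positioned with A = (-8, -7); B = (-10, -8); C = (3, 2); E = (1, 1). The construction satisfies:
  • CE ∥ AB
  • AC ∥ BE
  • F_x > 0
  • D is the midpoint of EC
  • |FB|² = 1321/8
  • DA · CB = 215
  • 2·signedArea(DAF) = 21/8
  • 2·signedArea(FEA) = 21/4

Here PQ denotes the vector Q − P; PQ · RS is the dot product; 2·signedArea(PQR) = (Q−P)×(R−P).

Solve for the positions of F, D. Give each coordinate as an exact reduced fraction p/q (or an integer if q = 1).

1. F_x = 1/4  [line 8·x + -9·y + -17/4 = 0 ∩ |FB|² = 1321/8]
2. F_y = -1/4  [line 8·x + -9·y + -17/4 = 0 ∩ |FB|² = 1321/8]
   → F = (1/4, -1/4)
3. D_x = 2  [D is the midpoint of EC]
4. D_y = 3/2  [D is the midpoint of EC]
   → D = (2, 3/2)

D = (2, 3/2)
F = (1/4, -1/4)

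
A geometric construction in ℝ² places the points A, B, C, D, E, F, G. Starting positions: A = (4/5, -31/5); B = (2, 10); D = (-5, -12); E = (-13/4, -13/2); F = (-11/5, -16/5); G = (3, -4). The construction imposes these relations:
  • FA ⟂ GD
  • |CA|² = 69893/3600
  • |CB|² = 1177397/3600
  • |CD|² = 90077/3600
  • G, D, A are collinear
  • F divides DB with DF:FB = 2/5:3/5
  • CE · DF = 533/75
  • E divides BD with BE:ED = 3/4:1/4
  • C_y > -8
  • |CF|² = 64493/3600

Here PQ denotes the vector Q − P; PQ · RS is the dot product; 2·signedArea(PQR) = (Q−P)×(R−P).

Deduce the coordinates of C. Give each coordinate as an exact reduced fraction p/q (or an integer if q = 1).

C = (-209/60, -217/30)

1. C_x = -209/60  [line -14/5·x + -44/5·y + -11011/150 = 0 ∩ |CA|² = 69893/3600]
2. C_y = -217/30  [line -14/5·x + -44/5·y + -11011/150 = 0 ∩ |CA|² = 69893/3600]
   → C = (-209/60, -217/30)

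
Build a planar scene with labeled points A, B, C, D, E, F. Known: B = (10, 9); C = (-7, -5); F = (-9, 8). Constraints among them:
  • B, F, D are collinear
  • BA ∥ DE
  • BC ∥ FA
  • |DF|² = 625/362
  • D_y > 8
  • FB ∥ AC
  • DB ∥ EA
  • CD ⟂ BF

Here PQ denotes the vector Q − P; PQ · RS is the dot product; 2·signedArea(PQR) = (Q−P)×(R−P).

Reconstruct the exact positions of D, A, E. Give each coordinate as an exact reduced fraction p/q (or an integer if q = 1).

1. D_x = -2783/362  [B, F, D are collinear ∩ CD ⟂ BF]
2. D_y = 2921/362  [B, F, D are collinear ∩ CD ⟂ BF]
   → D = (-2783/362, 2921/362)
3. A_x = -26  [FB ∥ AC ∩ BC ∥ FA]
4. A_y = -6  [FB ∥ AC ∩ BC ∥ FA]
   → A = (-26, -6)
5. E_x = -15815/362  [DB ∥ EA ∩ BA ∥ DE]
6. E_y = -2509/362  [DB ∥ EA ∩ BA ∥ DE]
   → E = (-15815/362, -2509/362)

A = (-26, -6)
D = (-2783/362, 2921/362)
E = (-15815/362, -2509/362)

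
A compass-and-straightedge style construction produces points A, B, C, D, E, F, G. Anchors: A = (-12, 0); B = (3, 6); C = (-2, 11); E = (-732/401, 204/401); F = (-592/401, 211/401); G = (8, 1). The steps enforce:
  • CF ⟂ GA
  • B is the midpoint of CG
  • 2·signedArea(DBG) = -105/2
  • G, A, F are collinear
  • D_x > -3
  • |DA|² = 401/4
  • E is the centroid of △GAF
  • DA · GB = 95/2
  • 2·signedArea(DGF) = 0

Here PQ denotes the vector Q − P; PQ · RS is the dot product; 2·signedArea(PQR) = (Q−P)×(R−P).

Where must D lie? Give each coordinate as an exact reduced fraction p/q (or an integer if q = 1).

1. D_x = -2  [2·signedArea(DGF) = 0 ∩ DA · GB = 95/2]
2. D_y = 1/2  [2·signedArea(DGF) = 0 ∩ DA · GB = 95/2]
   → D = (-2, 1/2)

D = (-2, 1/2)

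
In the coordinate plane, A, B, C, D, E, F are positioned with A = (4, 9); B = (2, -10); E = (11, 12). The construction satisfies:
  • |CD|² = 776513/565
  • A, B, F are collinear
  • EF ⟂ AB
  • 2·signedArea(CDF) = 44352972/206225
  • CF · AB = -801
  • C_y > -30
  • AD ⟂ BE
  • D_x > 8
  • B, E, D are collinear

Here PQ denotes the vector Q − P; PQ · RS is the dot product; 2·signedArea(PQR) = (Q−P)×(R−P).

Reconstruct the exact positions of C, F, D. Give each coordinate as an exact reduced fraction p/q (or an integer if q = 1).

C = (0, -29)
D = (5054/565, 3942/565)
F = (1602/365, 4634/365)

1. F_x = 1602/365  [A, B, F are collinear ∩ EF ⟂ AB]
2. F_y = 4634/365  [A, B, F are collinear ∩ EF ⟂ AB]
   → F = (1602/365, 4634/365)
3. D_x = 5054/565  [B, E, D are collinear ∩ AD ⟂ BE]
4. D_y = 3942/565  [B, E, D are collinear ∩ AD ⟂ BE]
   → D = (5054/565, 3942/565)
5. C_x = 0  [CF · AB = -801 ∩ 2·signedArea(CDF) = 44352972/206225]
6. C_y = -29  [CF · AB = -801 ∩ 2·signedArea(CDF) = 44352972/206225]
   → C = (0, -29)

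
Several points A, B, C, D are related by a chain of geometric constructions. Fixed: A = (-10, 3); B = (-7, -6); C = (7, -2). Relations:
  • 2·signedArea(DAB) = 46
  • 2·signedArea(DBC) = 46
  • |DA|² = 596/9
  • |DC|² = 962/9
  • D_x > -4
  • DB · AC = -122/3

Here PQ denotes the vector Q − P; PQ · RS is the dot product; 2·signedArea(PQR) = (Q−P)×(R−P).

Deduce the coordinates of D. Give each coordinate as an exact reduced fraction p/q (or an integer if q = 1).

D = (-10/3, -5/3)

1. D_x = -10/3  [2·signedArea(DBC) = 46 ∩ 2·signedArea(DAB) = 46]
2. D_y = -5/3  [2·signedArea(DBC) = 46 ∩ 2·signedArea(DAB) = 46]
   → D = (-10/3, -5/3)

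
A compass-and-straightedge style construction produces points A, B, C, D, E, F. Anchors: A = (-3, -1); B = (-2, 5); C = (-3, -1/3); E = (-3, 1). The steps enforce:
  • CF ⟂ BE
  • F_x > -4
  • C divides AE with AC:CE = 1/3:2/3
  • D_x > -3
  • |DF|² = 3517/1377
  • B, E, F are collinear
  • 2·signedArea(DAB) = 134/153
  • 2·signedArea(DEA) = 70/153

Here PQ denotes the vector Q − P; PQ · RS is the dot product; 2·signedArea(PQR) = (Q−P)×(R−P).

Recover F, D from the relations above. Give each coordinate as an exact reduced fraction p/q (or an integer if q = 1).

D = (-424/153, 191/153)
F = (-169/51, -13/51)

1. F_x = -169/51  [B, E, F are collinear ∩ CF ⟂ BE]
2. F_y = -13/51  [B, E, F are collinear ∩ CF ⟂ BE]
   → F = (-169/51, -13/51)
3. D_x = -424/153  [2·signedArea(DEA) = 70/153 ∩ 2·signedArea(DAB) = 134/153]
4. D_y = 191/153  [2·signedArea(DEA) = 70/153 ∩ 2·signedArea(DAB) = 134/153]
   → D = (-424/153, 191/153)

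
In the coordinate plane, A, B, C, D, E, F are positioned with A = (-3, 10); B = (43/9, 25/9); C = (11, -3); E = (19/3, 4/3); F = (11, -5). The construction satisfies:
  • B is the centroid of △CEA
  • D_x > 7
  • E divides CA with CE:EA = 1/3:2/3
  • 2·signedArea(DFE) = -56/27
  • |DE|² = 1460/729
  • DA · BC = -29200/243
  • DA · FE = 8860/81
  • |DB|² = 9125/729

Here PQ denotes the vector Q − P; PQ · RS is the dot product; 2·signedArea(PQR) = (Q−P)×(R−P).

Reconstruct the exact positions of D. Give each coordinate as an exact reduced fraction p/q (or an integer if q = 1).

1. D_x = 199/27  [DA · FE = 8860/81 ∩ DA · BC = -29200/243]
2. D_y = 10/27  [DA · FE = 8860/81 ∩ DA · BC = -29200/243]
   → D = (199/27, 10/27)

D = (199/27, 10/27)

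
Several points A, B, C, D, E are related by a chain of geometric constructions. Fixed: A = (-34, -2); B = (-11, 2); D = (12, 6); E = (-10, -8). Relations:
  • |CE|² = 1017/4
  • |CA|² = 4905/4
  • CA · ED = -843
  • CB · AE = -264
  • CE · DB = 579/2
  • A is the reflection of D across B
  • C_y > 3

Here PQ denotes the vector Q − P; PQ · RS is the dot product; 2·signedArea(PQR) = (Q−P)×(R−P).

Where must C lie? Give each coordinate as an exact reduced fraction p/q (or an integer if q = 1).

C = (1/2, 4)

1. C_x = 1/2  [CA · ED = -843 ∩ CE · DB = 579/2]
2. C_y = 4  [CA · ED = -843 ∩ CE · DB = 579/2]
   → C = (1/2, 4)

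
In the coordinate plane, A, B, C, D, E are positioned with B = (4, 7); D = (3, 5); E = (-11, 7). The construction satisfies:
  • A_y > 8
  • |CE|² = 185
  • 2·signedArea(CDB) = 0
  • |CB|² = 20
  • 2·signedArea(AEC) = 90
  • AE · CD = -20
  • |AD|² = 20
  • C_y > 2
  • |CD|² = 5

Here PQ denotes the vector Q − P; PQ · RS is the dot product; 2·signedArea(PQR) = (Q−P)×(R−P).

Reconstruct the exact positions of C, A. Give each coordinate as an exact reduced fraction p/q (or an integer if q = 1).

1. C_x = 2  [line -2·x + 1·y + 1 = 0 ∩ |CE|² = 185]
2. C_y = 3  [line -2·x + 1·y + 1 = 0 ∩ |CE|² = 185]
   → C = (2, 3)
3. A_x = 5  [AE · CD = -20 ∩ 2·signedArea(AEC) = 90]
4. A_y = 9  [AE · CD = -20 ∩ 2·signedArea(AEC) = 90]
   → A = (5, 9)

A = (5, 9)
C = (2, 3)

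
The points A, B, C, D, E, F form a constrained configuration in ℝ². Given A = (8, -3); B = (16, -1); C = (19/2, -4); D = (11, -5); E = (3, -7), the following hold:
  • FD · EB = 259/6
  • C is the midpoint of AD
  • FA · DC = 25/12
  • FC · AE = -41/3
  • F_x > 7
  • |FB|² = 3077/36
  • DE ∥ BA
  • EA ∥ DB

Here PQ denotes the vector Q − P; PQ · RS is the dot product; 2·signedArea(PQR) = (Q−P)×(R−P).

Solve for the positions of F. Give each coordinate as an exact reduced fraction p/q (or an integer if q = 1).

1. F_x = 47/6  [FC · AE = -41/3 ∩ FA · DC = 25/12]
2. F_y = -16/3  [FC · AE = -41/3 ∩ FA · DC = 25/12]
   → F = (47/6, -16/3)

F = (47/6, -16/3)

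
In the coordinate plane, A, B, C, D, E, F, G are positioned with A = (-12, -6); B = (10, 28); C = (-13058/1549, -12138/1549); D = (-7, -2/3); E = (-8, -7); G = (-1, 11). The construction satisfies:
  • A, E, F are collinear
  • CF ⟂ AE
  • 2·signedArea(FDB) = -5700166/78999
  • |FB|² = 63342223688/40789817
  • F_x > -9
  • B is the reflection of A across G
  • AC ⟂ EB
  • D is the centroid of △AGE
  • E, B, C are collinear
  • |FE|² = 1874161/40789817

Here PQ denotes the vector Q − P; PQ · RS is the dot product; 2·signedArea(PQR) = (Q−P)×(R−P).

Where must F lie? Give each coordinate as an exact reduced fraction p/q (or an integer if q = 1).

F = (-216140/26333, -182962/26333)

1. F_x = -216140/26333  [A, E, F are collinear ∩ CF ⟂ AE]
2. F_y = -182962/26333  [A, E, F are collinear ∩ CF ⟂ AE]
   → F = (-216140/26333, -182962/26333)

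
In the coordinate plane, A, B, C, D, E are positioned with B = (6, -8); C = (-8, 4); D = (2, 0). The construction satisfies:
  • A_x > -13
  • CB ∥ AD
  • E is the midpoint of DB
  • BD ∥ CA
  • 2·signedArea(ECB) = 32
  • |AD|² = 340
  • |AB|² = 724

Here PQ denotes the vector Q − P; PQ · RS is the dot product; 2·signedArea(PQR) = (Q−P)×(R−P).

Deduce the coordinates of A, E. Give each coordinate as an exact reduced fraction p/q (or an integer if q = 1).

1. A_x = -12  [CB ∥ AD ∩ BD ∥ CA]
2. A_y = 12  [CB ∥ AD ∩ BD ∥ CA]
   → A = (-12, 12)
3. E_x = 4  [E is the midpoint of DB]
4. E_y = -4  [E is the midpoint of DB]
   → E = (4, -4)

A = (-12, 12)
E = (4, -4)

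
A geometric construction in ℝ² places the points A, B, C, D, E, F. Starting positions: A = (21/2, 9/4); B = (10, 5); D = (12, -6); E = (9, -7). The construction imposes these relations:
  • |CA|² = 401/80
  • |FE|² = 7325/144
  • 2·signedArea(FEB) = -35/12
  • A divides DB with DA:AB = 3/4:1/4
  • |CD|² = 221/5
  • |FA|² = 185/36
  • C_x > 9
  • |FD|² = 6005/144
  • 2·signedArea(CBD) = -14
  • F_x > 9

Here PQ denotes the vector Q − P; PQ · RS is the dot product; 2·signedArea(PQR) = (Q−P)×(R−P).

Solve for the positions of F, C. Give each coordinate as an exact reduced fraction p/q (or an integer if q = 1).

1. F_x = 59/6  [line -12·x + 1·y + 1415/12 = 0 ∩ |FE|² = 7325/144]
2. F_y = 1/12  [line -12·x + 1·y + 1415/12 = 0 ∩ |FE|² = 7325/144]
   → F = (59/6, 1/12)
3. C_x = 48/5  [line 11·x + 2·y + -106 = 0 ∩ |CA|² = 401/80]
4. C_y = 1/5  [line 11·x + 2·y + -106 = 0 ∩ |CA|² = 401/80]
   → C = (48/5, 1/5)

C = (48/5, 1/5)
F = (59/6, 1/12)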